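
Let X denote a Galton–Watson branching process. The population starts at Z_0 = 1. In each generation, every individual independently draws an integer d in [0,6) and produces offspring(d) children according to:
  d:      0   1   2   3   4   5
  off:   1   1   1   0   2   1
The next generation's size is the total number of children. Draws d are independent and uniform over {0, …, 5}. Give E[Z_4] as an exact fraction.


Outcome values over d=0..5: [1, 1, 1, 0, 2, 1]
Σy = 6, Σy² = 8, M = 6
μ = 6/6 = 1,  σ² = 8/6 − (1)² = 1/3
E[Z_0] = 1
E[Z_1] = 1·E[Z_0] = 1
E[Z_2] = 1·E[Z_1] = 1
E[Z_3] = 1·E[Z_2] = 1
E[Z_4] = 1·E[Z_3] = 1

1


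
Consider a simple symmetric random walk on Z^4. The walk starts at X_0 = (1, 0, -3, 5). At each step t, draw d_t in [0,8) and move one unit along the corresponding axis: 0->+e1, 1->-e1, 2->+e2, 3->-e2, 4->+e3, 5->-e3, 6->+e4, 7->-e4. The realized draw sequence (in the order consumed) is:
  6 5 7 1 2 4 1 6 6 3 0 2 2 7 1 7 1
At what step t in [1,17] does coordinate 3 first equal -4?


2

t=0: X=(1, 0, -3, 5), d=6 → +e4, X_1=(1, 0, -3, 6)
t=1: X=(1, 0, -3, 6), d=5 → -e3, X_2=(1, 0, -4, 6)
t=2: X=(1, 0, -4, 6), d=7 → -e4, X_3=(1, 0, -4, 5)
t=3: X=(1, 0, -4, 5), d=1 → -e1, X_4=(0, 0, -4, 5)
t=4: X=(0, 0, -4, 5), d=2 → +e2, X_5=(0, 1, -4, 5)
t=5: X=(0, 1, -4, 5), d=4 → +e3, X_6=(0, 1, -3, 5)
t=6: X=(0, 1, -3, 5), d=1 → -e1, X_7=(-1, 1, -3, 5)
t=7: X=(-1, 1, -3, 5), d=6 → +e4, X_8=(-1, 1, -3, 6)
t=8: X=(-1, 1, -3, 6), d=6 → +e4, X_9=(-1, 1, -3, 7)
t=9: X=(-1, 1, -3, 7), d=3 → -e2, X_10=(-1, 0, -3, 7)
t=10: X=(-1, 0, -3, 7), d=0 → +e1, X_11=(0, 0, -3, 7)
t=11: X=(0, 0, -3, 7), d=2 → +e2, X_12=(0, 1, -3, 7)
t=12: X=(0, 1, -3, 7), d=2 → +e2, X_13=(0, 2, -3, 7)
t=13: X=(0, 2, -3, 7), d=7 → -e4, X_14=(0, 2, -3, 6)
t=14: X=(0, 2, -3, 6), d=1 → -e1, X_15=(-1, 2, -3, 6)
t=15: X=(-1, 2, -3, 6), d=7 → -e4, X_16=(-1, 2, -3, 5)
t=16: X=(-1, 2, -3, 5), d=1 → -e1, X_17=(-2, 2, -3, 5)


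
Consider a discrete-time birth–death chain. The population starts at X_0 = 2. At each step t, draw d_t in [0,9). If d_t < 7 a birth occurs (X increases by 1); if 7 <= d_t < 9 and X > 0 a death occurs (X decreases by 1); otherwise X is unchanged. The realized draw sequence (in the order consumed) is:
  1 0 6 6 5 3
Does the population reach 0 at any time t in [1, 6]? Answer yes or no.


t=0: X=2, d=1 → birth, X_1=3
t=1: X=3, d=0 → birth, X_2=4
t=2: X=4, d=6 → birth, X_3=5
t=3: X=5, d=6 → birth, X_4=6
t=4: X=6, d=5 → birth, X_5=7
t=5: X=7, d=3 → birth, X_6=8

no


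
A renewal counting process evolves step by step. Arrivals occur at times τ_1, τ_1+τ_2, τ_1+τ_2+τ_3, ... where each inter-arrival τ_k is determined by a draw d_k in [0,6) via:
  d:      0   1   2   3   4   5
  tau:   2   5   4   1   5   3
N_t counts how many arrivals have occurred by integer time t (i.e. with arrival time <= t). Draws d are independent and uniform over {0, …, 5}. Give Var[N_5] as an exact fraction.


19907471/60466176

Inter-arrival values over d=0..5: [2, 5, 4, 1, 5, 3]
Each d has probability 1/6, so the pmf of τ is: f(1) = 1/6, f(2) = 1/6, f(3) = 1/6, f(4) = 1/6, f(5) = 1/3
Let p_n(j) = P(N_n = j), with p_0 = [1]. Condition on τ_1: p_n(0) = P(τ > n), and for j >= 1, p_n(j) = Σ_{k<=n} f(k)·p_{n−k}(j−1)
p_1 = [5/6, 1/6]  (j = 0..1)
p_2 = [2/3, 11/36, 1/36]  (j = 0..2)
p_3 = [1/2, 5/12, 17/216, 1/216]  (j = 0..3)
p_4 = [1/3, 1/2, 4/27, 23/1296, 1/1296]  (j = 0..4)
p_5 = [0, 13/18, 25/108, 55/1296, 29/7776, 1/7776]  (j = 0..5)
E[N_5] = Σ j·p_5(j) = 10327/7776;  E[N_5²] = Σ j²·p_5(j) = 5425/2592
Var[N_5] = 5425/2592 − (10327/7776)² = 19907471/60466176


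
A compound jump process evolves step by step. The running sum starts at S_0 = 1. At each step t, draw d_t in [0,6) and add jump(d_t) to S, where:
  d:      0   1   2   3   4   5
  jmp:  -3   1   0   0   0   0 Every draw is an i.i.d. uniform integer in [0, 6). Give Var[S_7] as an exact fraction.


Outcome values over d=0..5: [-3, 1, 0, 0, 0, 0]
Σy = -2, Σy² = 10, M = 6
μ = -2/6 = -1/3,  σ² = 10/6 − (-1/3)² = 14/9
Independent increments: Var[S_7] = 7·σ² = 7·(14/9) = 98/9

98/9


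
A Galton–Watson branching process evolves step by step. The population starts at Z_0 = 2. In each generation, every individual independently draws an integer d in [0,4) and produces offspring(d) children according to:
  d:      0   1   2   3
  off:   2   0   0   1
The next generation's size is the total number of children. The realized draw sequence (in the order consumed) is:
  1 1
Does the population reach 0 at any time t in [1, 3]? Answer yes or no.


gen 0: Z_0=2, draws=[1, 1], offspring=[0, 0], Z_1=0
gen 1: Z_1=0, draws=[], offspring=[], Z_2=0
gen 2: Z_2=0, draws=[], offspring=[], Z_3=0

yes


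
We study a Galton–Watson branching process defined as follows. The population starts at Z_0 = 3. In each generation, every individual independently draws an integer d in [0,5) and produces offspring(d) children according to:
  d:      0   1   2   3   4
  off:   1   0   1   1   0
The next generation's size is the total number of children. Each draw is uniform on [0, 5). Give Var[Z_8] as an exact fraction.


7559531712/152587890625

Outcome values over d=0..4: [1, 0, 1, 1, 0]
Σy = 3, Σy² = 3, M = 5
μ = 3/5 = 3/5,  σ² = 3/5 − (3/5)² = 6/25
V_0 = 0, E_0 = 3
V_1 = 6/25·E_0 + (3/5)²·V_0 = 18/25;  E_1 = 9/5
V_2 = 6/25·E_1 + (3/5)²·V_1 = 432/625;  E_2 = 27/25
V_3 = 6/25·E_2 + (3/5)²·V_2 = 7938/15625;  E_3 = 81/125
V_4 = 6/25·E_3 + (3/5)²·V_3 = 132192/390625;  E_4 = 243/625
V_5 = 6/25·E_4 + (3/5)²·V_4 = 2100978/9765625;  E_5 = 729/3125
V_6 = 6/25·E_5 + (3/5)²·V_5 = 32577552/244140625;  E_6 = 2187/15625
V_7 = 6/25·E_6 + (3/5)²·V_6 = 498229218/6103515625;  E_7 = 6561/78125
V_8 = 6/25·E_7 + (3/5)²·V_7 = 7559531712/152587890625;  E_8 = 19683/390625


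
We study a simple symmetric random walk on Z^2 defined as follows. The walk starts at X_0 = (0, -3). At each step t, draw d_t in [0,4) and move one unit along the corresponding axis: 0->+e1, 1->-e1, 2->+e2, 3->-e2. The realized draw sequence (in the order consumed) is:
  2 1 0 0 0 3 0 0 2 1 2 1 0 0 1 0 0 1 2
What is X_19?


(4, 0)

t=0: X=(0, -3), d=2 → +e2, X_1=(0, -2)
t=1: X=(0, -2), d=1 → -e1, X_2=(-1, -2)
t=2: X=(-1, -2), d=0 → +e1, X_3=(0, -2)
t=3: X=(0, -2), d=0 → +e1, X_4=(1, -2)
t=4: X=(1, -2), d=0 → +e1, X_5=(2, -2)
t=5: X=(2, -2), d=3 → -e2, X_6=(2, -3)
t=6: X=(2, -3), d=0 → +e1, X_7=(3, -3)
t=7: X=(3, -3), d=0 → +e1, X_8=(4, -3)
t=8: X=(4, -3), d=2 → +e2, X_9=(4, -2)
t=9: X=(4, -2), d=1 → -e1, X_10=(3, -2)
t=10: X=(3, -2), d=2 → +e2, X_11=(3, -1)
t=11: X=(3, -1), d=1 → -e1, X_12=(2, -1)
t=12: X=(2, -1), d=0 → +e1, X_13=(3, -1)
t=13: X=(3, -1), d=0 → +e1, X_14=(4, -1)
t=14: X=(4, -1), d=1 → -e1, X_15=(3, -1)
t=15: X=(3, -1), d=0 → +e1, X_16=(4, -1)
t=16: X=(4, -1), d=0 → +e1, X_17=(5, -1)
t=17: X=(5, -1), d=1 → -e1, X_18=(4, -1)
t=18: X=(4, -1), d=2 → +e2, X_19=(4, 0)


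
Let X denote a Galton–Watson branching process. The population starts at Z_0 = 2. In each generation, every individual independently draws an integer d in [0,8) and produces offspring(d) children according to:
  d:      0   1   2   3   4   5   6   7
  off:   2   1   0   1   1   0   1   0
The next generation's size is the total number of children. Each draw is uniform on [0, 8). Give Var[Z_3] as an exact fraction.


Outcome values over d=0..7: [2, 1, 0, 1, 1, 0, 1, 0]
Σy = 6, Σy² = 8, M = 8
μ = 6/8 = 3/4,  σ² = 8/8 − (3/4)² = 7/16
V_0 = 0, E_0 = 2
V_1 = 7/16·E_0 + (3/4)²·V_0 = 7/8;  E_1 = 3/2
V_2 = 7/16·E_1 + (3/4)²·V_1 = 147/128;  E_2 = 9/8
V_3 = 7/16·E_2 + (3/4)²·V_2 = 2331/2048;  E_3 = 27/32

2331/2048


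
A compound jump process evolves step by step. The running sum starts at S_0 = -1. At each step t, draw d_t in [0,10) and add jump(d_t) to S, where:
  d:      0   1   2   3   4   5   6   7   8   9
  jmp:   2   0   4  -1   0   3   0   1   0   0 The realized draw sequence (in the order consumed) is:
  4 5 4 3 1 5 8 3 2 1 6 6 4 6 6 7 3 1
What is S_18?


t=0: S=-1, d=4, jump=0, S_1=-1
t=1: S=-1, d=5, jump=3, S_2=2
t=2: S=2, d=4, jump=0, S_3=2
t=3: S=2, d=3, jump=-1, S_4=1
t=4: S=1, d=1, jump=0, S_5=1
t=5: S=1, d=5, jump=3, S_6=4
t=6: S=4, d=8, jump=0, S_7=4
t=7: S=4, d=3, jump=-1, S_8=3
t=8: S=3, d=2, jump=4, S_9=7
t=9: S=7, d=1, jump=0, S_10=7
t=10: S=7, d=6, jump=0, S_11=7
t=11: S=7, d=6, jump=0, S_12=7
t=12: S=7, d=4, jump=0, S_13=7
t=13: S=7, d=6, jump=0, S_14=7
t=14: S=7, d=6, jump=0, S_15=7
t=15: S=7, d=7, jump=1, S_16=8
t=16: S=8, d=3, jump=-1, S_17=7
t=17: S=7, d=1, jump=0, S_18=7

7


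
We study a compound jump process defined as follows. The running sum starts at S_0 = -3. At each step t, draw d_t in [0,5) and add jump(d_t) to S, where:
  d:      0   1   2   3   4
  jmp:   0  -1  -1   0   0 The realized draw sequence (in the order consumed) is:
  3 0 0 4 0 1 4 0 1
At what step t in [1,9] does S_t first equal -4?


t=0: S=-3, d=3, jump=0, S_1=-3
t=1: S=-3, d=0, jump=0, S_2=-3
t=2: S=-3, d=0, jump=0, S_3=-3
t=3: S=-3, d=4, jump=0, S_4=-3
t=4: S=-3, d=0, jump=0, S_5=-3
t=5: S=-3, d=1, jump=-1, S_6=-4
t=6: S=-4, d=4, jump=0, S_7=-4
t=7: S=-4, d=0, jump=0, S_8=-4
t=8: S=-4, d=1, jump=-1, S_9=-5

6


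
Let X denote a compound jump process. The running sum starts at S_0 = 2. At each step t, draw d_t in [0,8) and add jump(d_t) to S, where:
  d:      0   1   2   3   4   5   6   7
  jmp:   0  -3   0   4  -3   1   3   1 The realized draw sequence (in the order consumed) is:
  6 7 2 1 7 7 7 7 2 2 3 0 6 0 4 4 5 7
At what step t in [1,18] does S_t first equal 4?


t=0: S=2, d=6, jump=3, S_1=5
t=1: S=5, d=7, jump=1, S_2=6
t=2: S=6, d=2, jump=0, S_3=6
t=3: S=6, d=1, jump=-3, S_4=3
t=4: S=3, d=7, jump=1, S_5=4
t=5: S=4, d=7, jump=1, S_6=5
t=6: S=5, d=7, jump=1, S_7=6
t=7: S=6, d=7, jump=1, S_8=7
t=8: S=7, d=2, jump=0, S_9=7
t=9: S=7, d=2, jump=0, S_10=7
t=10: S=7, d=3, jump=4, S_11=11
t=11: S=11, d=0, jump=0, S_12=11
t=12: S=11, d=6, jump=3, S_13=14
t=13: S=14, d=0, jump=0, S_14=14
t=14: S=14, d=4, jump=-3, S_15=11
t=15: S=11, d=4, jump=-3, S_16=8
t=16: S=8, d=5, jump=1, S_17=9
t=17: S=9, d=7, jump=1, S_18=10

5


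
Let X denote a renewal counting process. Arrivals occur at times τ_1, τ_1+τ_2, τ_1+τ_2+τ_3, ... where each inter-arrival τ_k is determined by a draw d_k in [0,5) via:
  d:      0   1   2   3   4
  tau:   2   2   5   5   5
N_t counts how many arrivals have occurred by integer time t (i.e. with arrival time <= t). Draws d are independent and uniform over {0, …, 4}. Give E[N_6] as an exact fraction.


153/125

Inter-arrival values over d=0..4: [2, 2, 5, 5, 5]
Each d has probability 1/5, so the pmf of τ is: f(2) = 2/5, f(5) = 3/5
Renewal equation for m(n) = E[N_n]: condition on τ_1 = k (if k <= n, one arrival plus a fresh copy on the remaining n−k steps): m(n) = F(n) + Σ_{k<=n} f(k)·m(n−k), where F(n) = P(τ <= n) and m(0) = 0
m(1) = F(1) = 0
m(2) = F(2) = 2/5
m(3) = F(3) = 2/5
m(4) = F(4) + f(2)·m(2) = 2/5 + 2/5·2/5 = 14/25
m(5) = F(5) + f(2)·m(3) = 1 + 2/5·2/5 = 29/25
m(6) = F(6) + f(2)·m(4) = 1 + 2/5·14/25 = 153/125
E[N_6] = m(6) = 153/125


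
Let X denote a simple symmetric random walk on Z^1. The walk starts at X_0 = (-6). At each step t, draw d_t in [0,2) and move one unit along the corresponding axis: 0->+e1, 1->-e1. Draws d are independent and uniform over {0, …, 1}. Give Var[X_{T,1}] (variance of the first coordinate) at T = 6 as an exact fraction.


6

Outcome values over d=0..1: [1, -1]
Σy = 0, Σy² = 2, M = 2
μ = 0/2 = 0,  σ² = 2/2 − (0)² = 1
Independent increments: Var[X_6] = 6·σ² = 6·(1) = 6


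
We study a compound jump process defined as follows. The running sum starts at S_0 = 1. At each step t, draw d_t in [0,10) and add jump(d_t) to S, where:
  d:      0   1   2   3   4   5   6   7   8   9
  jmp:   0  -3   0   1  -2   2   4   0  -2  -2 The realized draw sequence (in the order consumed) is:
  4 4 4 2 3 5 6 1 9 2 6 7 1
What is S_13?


t=0: S=1, d=4, jump=-2, S_1=-1
t=1: S=-1, d=4, jump=-2, S_2=-3
t=2: S=-3, d=4, jump=-2, S_3=-5
t=3: S=-5, d=2, jump=0, S_4=-5
t=4: S=-5, d=3, jump=1, S_5=-4
t=5: S=-4, d=5, jump=2, S_6=-2
t=6: S=-2, d=6, jump=4, S_7=2
t=7: S=2, d=1, jump=-3, S_8=-1
t=8: S=-1, d=9, jump=-2, S_9=-3
t=9: S=-3, d=2, jump=0, S_10=-3
t=10: S=-3, d=6, jump=4, S_11=1
t=11: S=1, d=7, jump=0, S_12=1
t=12: S=1, d=1, jump=-3, S_13=-2

-2


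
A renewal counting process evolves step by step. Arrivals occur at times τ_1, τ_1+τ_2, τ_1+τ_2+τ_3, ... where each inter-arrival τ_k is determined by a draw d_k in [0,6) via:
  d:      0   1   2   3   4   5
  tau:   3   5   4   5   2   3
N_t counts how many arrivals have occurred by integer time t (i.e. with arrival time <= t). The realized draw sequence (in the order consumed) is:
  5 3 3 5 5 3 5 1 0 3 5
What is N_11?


2

draw d_1=5: τ_1=3, arrival time A_1=3
draw d_2=3: τ_2=5, arrival time A_2=8
draw d_3=3: τ_3=5, arrival time A_3=13
draw d_4=5: τ_4=3, arrival time A_4=16
draw d_5=5: τ_5=3, arrival time A_5=19
draw d_6=3: τ_6=5, arrival time A_6=24
draw d_7=5: τ_7=3, arrival time A_7=27
draw d_8=1: τ_8=5, arrival time A_8=32
draw d_9=0: τ_9=3, arrival time A_9=35
draw d_10=3: τ_10=5, arrival time A_10=40
draw d_11=5: τ_11=3, arrival time A_11=43
N_t over t=0..11: 0:0 1:0 2:0 3:1 4:1 5:1 6:1 7:1 8:2 9:2 10:2 11:2


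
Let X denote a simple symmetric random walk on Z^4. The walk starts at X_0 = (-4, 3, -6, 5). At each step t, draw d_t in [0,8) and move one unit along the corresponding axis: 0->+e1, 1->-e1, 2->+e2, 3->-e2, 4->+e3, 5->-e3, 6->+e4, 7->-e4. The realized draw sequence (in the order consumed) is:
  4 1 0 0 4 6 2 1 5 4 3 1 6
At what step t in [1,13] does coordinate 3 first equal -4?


t=0: X=(-4, 3, -6, 5), d=4 → +e3, X_1=(-4, 3, -5, 5)
t=1: X=(-4, 3, -5, 5), d=1 → -e1, X_2=(-5, 3, -5, 5)
t=2: X=(-5, 3, -5, 5), d=0 → +e1, X_3=(-4, 3, -5, 5)
t=3: X=(-4, 3, -5, 5), d=0 → +e1, X_4=(-3, 3, -5, 5)
t=4: X=(-3, 3, -5, 5), d=4 → +e3, X_5=(-3, 3, -4, 5)
t=5: X=(-3, 3, -4, 5), d=6 → +e4, X_6=(-3, 3, -4, 6)
t=6: X=(-3, 3, -4, 6), d=2 → +e2, X_7=(-3, 4, -4, 6)
t=7: X=(-3, 4, -4, 6), d=1 → -e1, X_8=(-4, 4, -4, 6)
t=8: X=(-4, 4, -4, 6), d=5 → -e3, X_9=(-4, 4, -5, 6)
t=9: X=(-4, 4, -5, 6), d=4 → +e3, X_10=(-4, 4, -4, 6)
t=10: X=(-4, 4, -4, 6), d=3 → -e2, X_11=(-4, 3, -4, 6)
t=11: X=(-4, 3, -4, 6), d=1 → -e1, X_12=(-5, 3, -4, 6)
t=12: X=(-5, 3, -4, 6), d=6 → +e4, X_13=(-5, 3, -4, 7)

5


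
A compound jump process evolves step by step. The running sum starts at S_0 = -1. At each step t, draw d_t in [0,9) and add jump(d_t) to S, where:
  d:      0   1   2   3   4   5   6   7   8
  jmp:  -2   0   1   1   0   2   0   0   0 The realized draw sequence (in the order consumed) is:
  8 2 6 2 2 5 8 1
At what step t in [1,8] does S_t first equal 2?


t=0: S=-1, d=8, jump=0, S_1=-1
t=1: S=-1, d=2, jump=1, S_2=0
t=2: S=0, d=6, jump=0, S_3=0
t=3: S=0, d=2, jump=1, S_4=1
t=4: S=1, d=2, jump=1, S_5=2
t=5: S=2, d=5, jump=2, S_6=4
t=6: S=4, d=8, jump=0, S_7=4
t=7: S=4, d=1, jump=0, S_8=4

5


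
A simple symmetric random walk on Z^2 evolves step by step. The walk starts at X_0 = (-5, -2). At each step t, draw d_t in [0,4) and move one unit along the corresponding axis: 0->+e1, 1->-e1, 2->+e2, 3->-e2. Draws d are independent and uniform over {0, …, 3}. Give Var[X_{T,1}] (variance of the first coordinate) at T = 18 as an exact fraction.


9

Outcome values over d=0..3: [1, -1, 0, 0]
Σy = 0, Σy² = 2, M = 4
μ = 0/4 = 0,  σ² = 2/4 − (0)² = 1/2
Independent increments: Var[X_18] = 18·σ² = 18·(1/2) = 9


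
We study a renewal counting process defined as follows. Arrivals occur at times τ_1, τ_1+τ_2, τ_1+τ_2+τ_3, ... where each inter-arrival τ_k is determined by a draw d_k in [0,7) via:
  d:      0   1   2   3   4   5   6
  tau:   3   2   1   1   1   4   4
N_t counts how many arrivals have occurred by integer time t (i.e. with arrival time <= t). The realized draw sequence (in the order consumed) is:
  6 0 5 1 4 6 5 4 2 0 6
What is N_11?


draw d_1=6: τ_1=4, arrival time A_1=4
draw d_2=0: τ_2=3, arrival time A_2=7
draw d_3=5: τ_3=4, arrival time A_3=11
draw d_4=1: τ_4=2, arrival time A_4=13
draw d_5=4: τ_5=1, arrival time A_5=14
draw d_6=6: τ_6=4, arrival time A_6=18
draw d_7=5: τ_7=4, arrival time A_7=22
draw d_8=4: τ_8=1, arrival time A_8=23
draw d_9=2: τ_9=1, arrival time A_9=24
draw d_10=0: τ_10=3, arrival time A_10=27
draw d_11=6: τ_11=4, arrival time A_11=31
N_t over t=0..11: 0:0 1:0 2:0 3:0 4:1 5:1 6:1 7:2 8:2 9:2 10:2 11:3

3


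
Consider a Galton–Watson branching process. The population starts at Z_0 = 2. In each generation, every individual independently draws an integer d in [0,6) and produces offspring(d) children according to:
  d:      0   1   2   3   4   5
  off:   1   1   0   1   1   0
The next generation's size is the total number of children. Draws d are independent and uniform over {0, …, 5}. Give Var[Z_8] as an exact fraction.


Outcome values over d=0..5: [1, 1, 0, 1, 1, 0]
Σy = 4, Σy² = 4, M = 6
μ = 4/6 = 2/3,  σ² = 4/6 − (2/3)² = 2/9
V_0 = 0, E_0 = 2
V_1 = 2/9·E_0 + (2/3)²·V_0 = 4/9;  E_1 = 4/3
V_2 = 2/9·E_1 + (2/3)²·V_1 = 40/81;  E_2 = 8/9
V_3 = 2/9·E_2 + (2/3)²·V_2 = 304/729;  E_3 = 16/27
V_4 = 2/9·E_3 + (2/3)²·V_3 = 2080/6561;  E_4 = 32/81
V_5 = 2/9·E_4 + (2/3)²·V_4 = 13504/59049;  E_5 = 64/243
V_6 = 2/9·E_5 + (2/3)²·V_5 = 85120/531441;  E_6 = 128/729
V_7 = 2/9·E_6 + (2/3)²·V_6 = 527104/4782969;  E_7 = 256/2187
V_8 = 2/9·E_7 + (2/3)²·V_7 = 3228160/43046721;  E_8 = 512/6561

3228160/43046721


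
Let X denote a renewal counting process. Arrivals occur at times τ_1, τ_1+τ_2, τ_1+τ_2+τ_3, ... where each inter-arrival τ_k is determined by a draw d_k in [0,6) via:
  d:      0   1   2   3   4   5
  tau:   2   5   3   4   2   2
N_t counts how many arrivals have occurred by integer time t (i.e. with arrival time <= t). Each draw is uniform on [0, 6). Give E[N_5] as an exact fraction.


Inter-arrival values over d=0..5: [2, 5, 3, 4, 2, 2]
Each d has probability 1/6, so the pmf of τ is: f(2) = 1/2, f(3) = 1/6, f(4) = 1/6, f(5) = 1/6
Renewal equation for m(n) = E[N_n]: condition on τ_1 = k (if k <= n, one arrival plus a fresh copy on the remaining n−k steps): m(n) = F(n) + Σ_{k<=n} f(k)·m(n−k), where F(n) = P(τ <= n) and m(0) = 0
m(1) = F(1) = 0
m(2) = F(2) = 1/2
m(3) = F(3) = 2/3
m(4) = F(4) + f(2)·m(2) = 5/6 + 1/2·1/2 = 13/12
m(5) = F(5) + f(2)·m(3) + f(3)·m(2) = 1 + 1/2·2/3 + 1/6·1/2 = 17/12
E[N_5] = m(5) = 17/12

17/12


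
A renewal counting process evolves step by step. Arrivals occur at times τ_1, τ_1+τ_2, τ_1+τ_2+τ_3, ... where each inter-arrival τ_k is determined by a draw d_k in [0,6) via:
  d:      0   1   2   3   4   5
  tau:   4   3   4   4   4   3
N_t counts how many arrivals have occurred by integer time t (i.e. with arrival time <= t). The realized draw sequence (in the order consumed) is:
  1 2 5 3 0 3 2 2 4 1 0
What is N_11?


draw d_1=1: τ_1=3, arrival time A_1=3
draw d_2=2: τ_2=4, arrival time A_2=7
draw d_3=5: τ_3=3, arrival time A_3=10
draw d_4=3: τ_4=4, arrival time A_4=14
draw d_5=0: τ_5=4, arrival time A_5=18
draw d_6=3: τ_6=4, arrival time A_6=22
draw d_7=2: τ_7=4, arrival time A_7=26
draw d_8=2: τ_8=4, arrival time A_8=30
draw d_9=4: τ_9=4, arrival time A_9=34
draw d_10=1: τ_10=3, arrival time A_10=37
draw d_11=0: τ_11=4, arrival time A_11=41
N_t over t=0..11: 0:0 1:0 2:0 3:1 4:1 5:1 6:1 7:2 8:2 9:2 10:3 11:3

3


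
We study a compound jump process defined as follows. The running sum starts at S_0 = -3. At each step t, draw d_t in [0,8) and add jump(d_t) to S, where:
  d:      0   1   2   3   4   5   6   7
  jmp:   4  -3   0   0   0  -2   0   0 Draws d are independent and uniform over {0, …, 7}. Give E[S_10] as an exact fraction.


Outcome values over d=0..7: [4, -3, 0, 0, 0, -2, 0, 0]
Σy = -1, Σy² = 29, M = 8
μ = -1/8 = -1/8,  σ² = 29/8 − (-1/8)² = 231/64
E[S_10] = -3 + 10·(-1/8) = -17/4

-17/4


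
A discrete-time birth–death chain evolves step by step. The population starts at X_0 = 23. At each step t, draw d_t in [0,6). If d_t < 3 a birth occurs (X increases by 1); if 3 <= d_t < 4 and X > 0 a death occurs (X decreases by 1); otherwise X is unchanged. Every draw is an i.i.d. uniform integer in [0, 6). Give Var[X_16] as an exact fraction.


80/9

X can drop by at most 1 per step and X_0 = 23 > T = 16, so X_t >= 23 − t >= 7 > 0 for every t <= 16: the floor at 0 (the 'and X > 0' condition) never binds. Hence X_16 = X_0 + Σ_{t<16} Y_t with i.i.d. increments Y_t = y(d_t) ∈ {+1, −1, 0}.
Outcome values over d=0..5: [1, 1, 1, -1, 0, 0]
Σy = 2, Σy² = 4, M = 6
μ = 2/6 = 1/3,  σ² = 4/6 − (1/3)² = 5/9
Independent increments: Var[X_16] = 16·σ² = 16·(5/9) = 80/9


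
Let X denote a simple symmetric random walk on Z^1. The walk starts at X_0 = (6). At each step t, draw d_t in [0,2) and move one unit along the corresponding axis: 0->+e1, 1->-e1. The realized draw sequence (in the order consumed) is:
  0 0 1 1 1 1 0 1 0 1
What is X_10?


t=0: X=(6), d=0 → +e1, X_1=(7)
t=1: X=(7), d=0 → +e1, X_2=(8)
t=2: X=(8), d=1 → -e1, X_3=(7)
t=3: X=(7), d=1 → -e1, X_4=(6)
t=4: X=(6), d=1 → -e1, X_5=(5)
t=5: X=(5), d=1 → -e1, X_6=(4)
t=6: X=(4), d=0 → +e1, X_7=(5)
t=7: X=(5), d=1 → -e1, X_8=(4)
t=8: X=(4), d=0 → +e1, X_9=(5)
t=9: X=(5), d=1 → -e1, X_10=(4)

(4)


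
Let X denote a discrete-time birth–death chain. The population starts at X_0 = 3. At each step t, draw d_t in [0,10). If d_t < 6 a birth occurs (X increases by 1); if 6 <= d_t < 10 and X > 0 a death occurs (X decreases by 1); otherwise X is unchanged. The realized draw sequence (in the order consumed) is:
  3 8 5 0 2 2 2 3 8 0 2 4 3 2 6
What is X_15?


t=0: X=3, d=3 → birth, X_1=4
t=1: X=4, d=8 → death, X_2=3
t=2: X=3, d=5 → birth, X_3=4
t=3: X=4, d=0 → birth, X_4=5
t=4: X=5, d=2 → birth, X_5=6
t=5: X=6, d=2 → birth, X_6=7
t=6: X=7, d=2 → birth, X_7=8
t=7: X=8, d=3 → birth, X_8=9
t=8: X=9, d=8 → death, X_9=8
t=9: X=8, d=0 → birth, X_10=9
t=10: X=9, d=2 → birth, X_11=10
t=11: X=10, d=4 → birth, X_12=11
t=12: X=11, d=3 → birth, X_13=12
t=13: X=12, d=2 → birth, X_14=13
t=14: X=13, d=6 → death, X_15=12

12


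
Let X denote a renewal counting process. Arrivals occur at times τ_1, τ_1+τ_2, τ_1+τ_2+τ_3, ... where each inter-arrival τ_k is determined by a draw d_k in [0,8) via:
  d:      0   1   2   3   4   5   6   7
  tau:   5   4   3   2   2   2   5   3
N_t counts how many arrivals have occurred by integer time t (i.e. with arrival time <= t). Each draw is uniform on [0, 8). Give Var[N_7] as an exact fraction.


108079/262144

Inter-arrival values over d=0..7: [5, 4, 3, 2, 2, 2, 5, 3]
Each d has probability 1/8, so the pmf of τ is: f(2) = 3/8, f(3) = 1/4, f(4) = 1/8, f(5) = 1/4
Let p_n(j) = P(N_n = j), with p_0 = [1]. Condition on τ_1: p_n(0) = P(τ > n), and for j >= 1, p_n(j) = Σ_{k<=n} f(k)·p_{n−k}(j−1)
p_1 = [1]  (j = 0)
p_2 = [5/8, 3/8]  (j = 0..1)
p_3 = [3/8, 5/8]  (j = 0..1)
p_4 = [1/4, 39/64, 9/64]  (j = 0..2)
p_5 = [0, 43/64, 21/64]  (j = 0..2)
p_6 = [0, 33/64, 221/512, 27/512]  (j = 0..3)
p_7 = [0, 17/64, 295/512, 81/512]  (j = 0..3)
E[N_7] = Σ j·p_7(j) = 969/512;  E[N_7²] = Σ j²·p_7(j) = 2045/512
Var[N_7] = 2045/512 − (969/512)² = 108079/262144


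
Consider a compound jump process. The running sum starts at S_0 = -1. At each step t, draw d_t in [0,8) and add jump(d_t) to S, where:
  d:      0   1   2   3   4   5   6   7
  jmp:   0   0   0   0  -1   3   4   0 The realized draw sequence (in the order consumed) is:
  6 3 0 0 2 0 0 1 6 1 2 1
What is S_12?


t=0: S=-1, d=6, jump=4, S_1=3
t=1: S=3, d=3, jump=0, S_2=3
t=2: S=3, d=0, jump=0, S_3=3
t=3: S=3, d=0, jump=0, S_4=3
t=4: S=3, d=2, jump=0, S_5=3
t=5: S=3, d=0, jump=0, S_6=3
t=6: S=3, d=0, jump=0, S_7=3
t=7: S=3, d=1, jump=0, S_8=3
t=8: S=3, d=6, jump=4, S_9=7
t=9: S=7, d=1, jump=0, S_10=7
t=10: S=7, d=2, jump=0, S_11=7
t=11: S=7, d=1, jump=0, S_12=7

7


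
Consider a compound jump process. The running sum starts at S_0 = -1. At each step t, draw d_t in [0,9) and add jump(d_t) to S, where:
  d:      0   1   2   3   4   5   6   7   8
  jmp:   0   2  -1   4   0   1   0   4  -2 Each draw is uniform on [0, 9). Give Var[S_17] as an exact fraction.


Outcome values over d=0..8: [0, 2, -1, 4, 0, 1, 0, 4, -2]
Σy = 8, Σy² = 42, M = 9
μ = 8/9 = 8/9,  σ² = 42/9 − (8/9)² = 314/81
Independent increments: Var[S_17] = 17·σ² = 17·(314/81) = 5338/81

5338/81


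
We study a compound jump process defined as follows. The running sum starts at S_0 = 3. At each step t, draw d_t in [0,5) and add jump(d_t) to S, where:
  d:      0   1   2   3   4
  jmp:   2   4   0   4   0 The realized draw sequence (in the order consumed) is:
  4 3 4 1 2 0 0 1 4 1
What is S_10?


t=0: S=3, d=4, jump=0, S_1=3
t=1: S=3, d=3, jump=4, S_2=7
t=2: S=7, d=4, jump=0, S_3=7
t=3: S=7, d=1, jump=4, S_4=11
t=4: S=11, d=2, jump=0, S_5=11
t=5: S=11, d=0, jump=2, S_6=13
t=6: S=13, d=0, jump=2, S_7=15
t=7: S=15, d=1, jump=4, S_8=19
t=8: S=19, d=4, jump=0, S_9=19
t=9: S=19, d=1, jump=4, S_10=23

23


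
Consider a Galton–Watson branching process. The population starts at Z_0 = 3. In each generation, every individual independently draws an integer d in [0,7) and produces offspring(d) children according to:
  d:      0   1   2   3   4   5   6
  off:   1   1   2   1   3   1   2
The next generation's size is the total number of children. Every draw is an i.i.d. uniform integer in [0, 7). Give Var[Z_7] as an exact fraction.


Outcome values over d=0..6: [1, 1, 2, 1, 3, 1, 2]
Σy = 11, Σy² = 21, M = 7
μ = 11/7 = 11/7,  σ² = 21/7 − (11/7)² = 26/49
V_0 = 0, E_0 = 3
V_1 = 26/49·E_0 + (11/7)²·V_0 = 78/49;  E_1 = 33/7
V_2 = 26/49·E_1 + (11/7)²·V_1 = 15444/2401;  E_2 = 363/49
V_3 = 26/49·E_2 + (11/7)²·V_2 = 2331186/117649;  E_3 = 3993/343
V_4 = 26/49·E_3 + (11/7)²·V_3 = 317683080/5764801;  E_4 = 43923/2401
V_5 = 26/49·E_4 + (11/7)²·V_4 = 41181589878/282475249;  E_5 = 483153/16807
V_6 = 26/49·E_5 + (11/7)²·V_5 = 5194101539484/13841287201;  E_6 = 5314683/117649
V_7 = 26/49·E_6 + (11/7)²·V_6 = 644743231924506/678223072849;  E_7 = 58461513/823543

644743231924506/678223072849


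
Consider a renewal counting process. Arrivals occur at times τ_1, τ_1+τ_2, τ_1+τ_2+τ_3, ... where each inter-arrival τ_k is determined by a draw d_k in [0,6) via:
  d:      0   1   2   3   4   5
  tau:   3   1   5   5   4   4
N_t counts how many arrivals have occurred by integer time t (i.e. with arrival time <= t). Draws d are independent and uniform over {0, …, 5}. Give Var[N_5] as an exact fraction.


Inter-arrival values over d=0..5: [3, 1, 5, 5, 4, 4]
Each d has probability 1/6, so the pmf of τ is: f(1) = 1/6, f(3) = 1/6, f(4) = 1/3, f(5) = 1/3
Let p_n(j) = P(N_n = j), with p_0 = [1]. Condition on τ_1: p_n(0) = P(τ > n), and for j >= 1, p_n(j) = Σ_{k<=n} f(k)·p_{n−k}(j−1)
p_1 = [5/6, 1/6]  (j = 0..1)
p_2 = [5/6, 5/36, 1/36]  (j = 0..2)
p_3 = [2/3, 11/36, 5/216, 1/216]  (j = 0..3)
p_4 = [1/3, 7/12, 17/216, 5/1296, 1/1296]  (j = 0..4)
p_5 = [0, 29/36, 19/108, 23/1296, 5/7776, 1/7776]  (j = 0..5)
E[N_5] = Σ j·p_5(j) = 9439/7776;  E[N_5²] = Σ j²·p_5(j) = 4361/2592
Var[N_5] = 4361/2592 − (9439/7776)² = 12638687/60466176

12638687/60466176


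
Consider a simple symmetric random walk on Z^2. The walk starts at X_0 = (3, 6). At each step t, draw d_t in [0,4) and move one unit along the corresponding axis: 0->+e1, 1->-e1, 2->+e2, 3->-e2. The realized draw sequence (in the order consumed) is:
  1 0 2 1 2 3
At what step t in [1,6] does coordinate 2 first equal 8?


5

t=0: X=(3, 6), d=1 → -e1, X_1=(2, 6)
t=1: X=(2, 6), d=0 → +e1, X_2=(3, 6)
t=2: X=(3, 6), d=2 → +e2, X_3=(3, 7)
t=3: X=(3, 7), d=1 → -e1, X_4=(2, 7)
t=4: X=(2, 7), d=2 → +e2, X_5=(2, 8)
t=5: X=(2, 8), d=3 → -e2, X_6=(2, 7)


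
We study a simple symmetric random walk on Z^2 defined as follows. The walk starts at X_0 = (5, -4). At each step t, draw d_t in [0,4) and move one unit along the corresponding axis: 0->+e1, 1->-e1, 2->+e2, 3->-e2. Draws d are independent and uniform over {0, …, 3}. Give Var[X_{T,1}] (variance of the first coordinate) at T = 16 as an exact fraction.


Outcome values over d=0..3: [1, -1, 0, 0]
Σy = 0, Σy² = 2, M = 4
μ = 0/4 = 0,  σ² = 2/4 − (0)² = 1/2
Independent increments: Var[X_16] = 16·σ² = 16·(1/2) = 8

8


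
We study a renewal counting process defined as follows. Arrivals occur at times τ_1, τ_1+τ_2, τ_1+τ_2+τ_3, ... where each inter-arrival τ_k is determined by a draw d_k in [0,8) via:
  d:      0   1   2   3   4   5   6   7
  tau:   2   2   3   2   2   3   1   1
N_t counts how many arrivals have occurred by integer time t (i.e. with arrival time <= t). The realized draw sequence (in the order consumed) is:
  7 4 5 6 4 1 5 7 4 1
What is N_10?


draw d_1=7: τ_1=1, arrival time A_1=1
draw d_2=4: τ_2=2, arrival time A_2=3
draw d_3=5: τ_3=3, arrival time A_3=6
draw d_4=6: τ_4=1, arrival time A_4=7
draw d_5=4: τ_5=2, arrival time A_5=9
draw d_6=1: τ_6=2, arrival time A_6=11
draw d_7=5: τ_7=3, arrival time A_7=14
draw d_8=7: τ_8=1, arrival time A_8=15
draw d_9=4: τ_9=2, arrival time A_9=17
draw d_10=1: τ_10=2, arrival time A_10=19
N_t over t=0..10: 0:0 1:1 2:1 3:2 4:2 5:2 6:3 7:4 8:4 9:5 10:5

5


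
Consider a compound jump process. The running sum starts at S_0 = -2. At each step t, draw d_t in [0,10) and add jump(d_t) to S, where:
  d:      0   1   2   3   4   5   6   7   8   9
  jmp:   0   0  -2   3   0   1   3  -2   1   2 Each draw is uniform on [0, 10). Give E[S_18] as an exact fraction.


Outcome values over d=0..9: [0, 0, -2, 3, 0, 1, 3, -2, 1, 2]
Σy = 6, Σy² = 32, M = 10
μ = 6/10 = 3/5,  σ² = 32/10 − (3/5)² = 71/25
E[S_18] = -2 + 18·(3/5) = 44/5

44/5


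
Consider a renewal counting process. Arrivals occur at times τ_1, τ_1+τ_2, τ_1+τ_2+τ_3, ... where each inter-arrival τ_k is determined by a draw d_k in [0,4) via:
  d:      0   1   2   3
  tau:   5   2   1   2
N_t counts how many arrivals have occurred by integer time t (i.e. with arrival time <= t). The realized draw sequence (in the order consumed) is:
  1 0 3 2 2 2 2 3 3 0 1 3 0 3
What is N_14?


draw d_1=1: τ_1=2, arrival time A_1=2
draw d_2=0: τ_2=5, arrival time A_2=7
draw d_3=3: τ_3=2, arrival time A_3=9
draw d_4=2: τ_4=1, arrival time A_4=10
draw d_5=2: τ_5=1, arrival time A_5=11
draw d_6=2: τ_6=1, arrival time A_6=12
draw d_7=2: τ_7=1, arrival time A_7=13
draw d_8=3: τ_8=2, arrival time A_8=15
draw d_9=3: τ_9=2, arrival time A_9=17
draw d_10=0: τ_10=5, arrival time A_10=22
draw d_11=1: τ_11=2, arrival time A_11=24
draw d_12=3: τ_12=2, arrival time A_12=26
draw d_13=0: τ_13=5, arrival time A_13=31
draw d_14=3: τ_14=2, arrival time A_14=33
N_t over t=0..14: 0:0 1:0 2:1 3:1 4:1 5:1 6:1 7:2 8:2 9:3 10:4 11:5 12:6 13:7 14:7

7


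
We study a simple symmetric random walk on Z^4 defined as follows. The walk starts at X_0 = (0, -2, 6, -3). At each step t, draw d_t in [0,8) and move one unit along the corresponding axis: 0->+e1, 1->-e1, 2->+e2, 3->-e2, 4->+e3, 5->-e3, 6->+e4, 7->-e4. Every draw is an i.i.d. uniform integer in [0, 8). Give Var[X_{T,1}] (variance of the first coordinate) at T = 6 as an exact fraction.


Outcome values over d=0..7: [1, -1, 0, 0, 0, 0, 0, 0]
Σy = 0, Σy² = 2, M = 8
μ = 0/8 = 0,  σ² = 2/8 − (0)² = 1/4
Independent increments: Var[X_6] = 6·σ² = 6·(1/4) = 3/2

3/2


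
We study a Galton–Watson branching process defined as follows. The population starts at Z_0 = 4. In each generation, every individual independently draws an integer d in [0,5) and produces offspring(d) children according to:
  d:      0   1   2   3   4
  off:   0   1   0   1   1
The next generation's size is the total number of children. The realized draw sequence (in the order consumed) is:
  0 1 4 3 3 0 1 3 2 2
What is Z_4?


gen 0: Z_0=4, draws=[0, 1, 4, 3], offspring=[0, 1, 1, 1], Z_1=3
gen 1: Z_1=3, draws=[3, 0, 1], offspring=[1, 0, 1], Z_2=2
gen 2: Z_2=2, draws=[3, 2], offspring=[1, 0], Z_3=1
gen 3: Z_3=1, draws=[2], offspring=[0], Z_4=0

0


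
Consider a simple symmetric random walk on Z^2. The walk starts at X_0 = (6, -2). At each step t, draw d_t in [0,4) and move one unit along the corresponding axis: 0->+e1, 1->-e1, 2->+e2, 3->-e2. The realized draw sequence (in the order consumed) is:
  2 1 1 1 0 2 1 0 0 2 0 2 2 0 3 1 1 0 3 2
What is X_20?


t=0: X=(6, -2), d=2 → +e2, X_1=(6, -1)
t=1: X=(6, -1), d=1 → -e1, X_2=(5, -1)
t=2: X=(5, -1), d=1 → -e1, X_3=(4, -1)
t=3: X=(4, -1), d=1 → -e1, X_4=(3, -1)
t=4: X=(3, -1), d=0 → +e1, X_5=(4, -1)
t=5: X=(4, -1), d=2 → +e2, X_6=(4, 0)
t=6: X=(4, 0), d=1 → -e1, X_7=(3, 0)
t=7: X=(3, 0), d=0 → +e1, X_8=(4, 0)
t=8: X=(4, 0), d=0 → +e1, X_9=(5, 0)
t=9: X=(5, 0), d=2 → +e2, X_10=(5, 1)
t=10: X=(5, 1), d=0 → +e1, X_11=(6, 1)
t=11: X=(6, 1), d=2 → +e2, X_12=(6, 2)
t=12: X=(6, 2), d=2 → +e2, X_13=(6, 3)
t=13: X=(6, 3), d=0 → +e1, X_14=(7, 3)
t=14: X=(7, 3), d=3 → -e2, X_15=(7, 2)
t=15: X=(7, 2), d=1 → -e1, X_16=(6, 2)
t=16: X=(6, 2), d=1 → -e1, X_17=(5, 2)
t=17: X=(5, 2), d=0 → +e1, X_18=(6, 2)
t=18: X=(6, 2), d=3 → -e2, X_19=(6, 1)
t=19: X=(6, 1), d=2 → +e2, X_20=(6, 2)

(6, 2)


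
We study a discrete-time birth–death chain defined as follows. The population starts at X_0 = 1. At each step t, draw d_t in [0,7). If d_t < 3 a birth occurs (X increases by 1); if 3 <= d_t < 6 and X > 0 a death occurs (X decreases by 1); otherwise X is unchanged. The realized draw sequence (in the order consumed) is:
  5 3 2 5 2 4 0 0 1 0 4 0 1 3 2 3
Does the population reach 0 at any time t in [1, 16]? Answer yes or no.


yes

t=0: X=1, d=5 → death, X_1=0
t=1: X=0, d=3 → hold, X_2=0
t=2: X=0, d=2 → birth, X_3=1
t=3: X=1, d=5 → death, X_4=0
t=4: X=0, d=2 → birth, X_5=1
t=5: X=1, d=4 → death, X_6=0
t=6: X=0, d=0 → birth, X_7=1
t=7: X=1, d=0 → birth, X_8=2
t=8: X=2, d=1 → birth, X_9=3
t=9: X=3, d=0 → birth, X_10=4
t=10: X=4, d=4 → death, X_11=3
t=11: X=3, d=0 → birth, X_12=4
t=12: X=4, d=1 → birth, X_13=5
t=13: X=5, d=3 → death, X_14=4
t=14: X=4, d=2 → birth, X_15=5
t=15: X=5, d=3 → death, X_16=4


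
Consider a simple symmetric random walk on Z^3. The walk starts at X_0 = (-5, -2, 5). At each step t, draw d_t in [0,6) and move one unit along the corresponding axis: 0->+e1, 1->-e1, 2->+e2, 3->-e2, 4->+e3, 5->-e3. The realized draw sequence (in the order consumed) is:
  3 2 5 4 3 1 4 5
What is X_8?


(-6, -3, 5)

t=0: X=(-5, -2, 5), d=3 → -e2, X_1=(-5, -3, 5)
t=1: X=(-5, -3, 5), d=2 → +e2, X_2=(-5, -2, 5)
t=2: X=(-5, -2, 5), d=5 → -e3, X_3=(-5, -2, 4)
t=3: X=(-5, -2, 4), d=4 → +e3, X_4=(-5, -2, 5)
t=4: X=(-5, -2, 5), d=3 → -e2, X_5=(-5, -3, 5)
t=5: X=(-5, -3, 5), d=1 → -e1, X_6=(-6, -3, 5)
t=6: X=(-6, -3, 5), d=4 → +e3, X_7=(-6, -3, 6)
t=7: X=(-6, -3, 6), d=5 → -e3, X_8=(-6, -3, 5)


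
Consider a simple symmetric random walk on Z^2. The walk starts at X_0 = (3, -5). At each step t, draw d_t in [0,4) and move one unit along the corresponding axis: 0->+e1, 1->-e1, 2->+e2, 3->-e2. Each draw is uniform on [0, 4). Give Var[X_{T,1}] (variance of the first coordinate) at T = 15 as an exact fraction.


15/2

Outcome values over d=0..3: [1, -1, 0, 0]
Σy = 0, Σy² = 2, M = 4
μ = 0/4 = 0,  σ² = 2/4 − (0)² = 1/2
Independent increments: Var[X_15] = 15·σ² = 15·(1/2) = 15/2


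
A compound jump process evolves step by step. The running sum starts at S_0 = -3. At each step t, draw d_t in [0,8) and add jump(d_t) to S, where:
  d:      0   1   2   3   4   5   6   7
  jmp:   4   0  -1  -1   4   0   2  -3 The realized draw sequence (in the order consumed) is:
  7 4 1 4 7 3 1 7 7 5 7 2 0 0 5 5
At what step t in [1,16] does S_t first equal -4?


14

t=0: S=-3, d=7, jump=-3, S_1=-6
t=1: S=-6, d=4, jump=4, S_2=-2
t=2: S=-2, d=1, jump=0, S_3=-2
t=3: S=-2, d=4, jump=4, S_4=2
t=4: S=2, d=7, jump=-3, S_5=-1
t=5: S=-1, d=3, jump=-1, S_6=-2
t=6: S=-2, d=1, jump=0, S_7=-2
t=7: S=-2, d=7, jump=-3, S_8=-5
t=8: S=-5, d=7, jump=-3, S_9=-8
t=9: S=-8, d=5, jump=0, S_10=-8
t=10: S=-8, d=7, jump=-3, S_11=-11
t=11: S=-11, d=2, jump=-1, S_12=-12
t=12: S=-12, d=0, jump=4, S_13=-8
t=13: S=-8, d=0, jump=4, S_14=-4
t=14: S=-4, d=5, jump=0, S_15=-4
t=15: S=-4, d=5, jump=0, S_16=-4


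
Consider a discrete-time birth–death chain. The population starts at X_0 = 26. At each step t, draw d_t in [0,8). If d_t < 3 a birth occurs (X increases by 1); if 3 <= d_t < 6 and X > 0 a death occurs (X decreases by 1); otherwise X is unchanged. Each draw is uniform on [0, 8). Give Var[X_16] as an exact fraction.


X can drop by at most 1 per step and X_0 = 26 > T = 16, so X_t >= 26 − t >= 10 > 0 for every t <= 16: the floor at 0 (the 'and X > 0' condition) never binds. Hence X_16 = X_0 + Σ_{t<16} Y_t with i.i.d. increments Y_t = y(d_t) ∈ {+1, −1, 0}.
Outcome values over d=0..7: [1, 1, 1, -1, -1, -1, 0, 0]
Σy = 0, Σy² = 6, M = 8
μ = 0/8 = 0,  σ² = 6/8 − (0)² = 3/4
Independent increments: Var[X_16] = 16·σ² = 16·(3/4) = 12

12


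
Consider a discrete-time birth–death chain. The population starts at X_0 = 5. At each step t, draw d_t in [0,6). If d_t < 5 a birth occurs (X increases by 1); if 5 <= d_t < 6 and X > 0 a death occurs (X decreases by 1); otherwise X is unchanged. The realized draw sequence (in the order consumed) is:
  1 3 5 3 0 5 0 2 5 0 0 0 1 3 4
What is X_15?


14

t=0: X=5, d=1 → birth, X_1=6
t=1: X=6, d=3 → birth, X_2=7
t=2: X=7, d=5 → death, X_3=6
t=3: X=6, d=3 → birth, X_4=7
t=4: X=7, d=0 → birth, X_5=8
t=5: X=8, d=5 → death, X_6=7
t=6: X=7, d=0 → birth, X_7=8
t=7: X=8, d=2 → birth, X_8=9
t=8: X=9, d=5 → death, X_9=8
t=9: X=8, d=0 → birth, X_10=9
t=10: X=9, d=0 → birth, X_11=10
t=11: X=10, d=0 → birth, X_12=11
t=12: X=11, d=1 → birth, X_13=12
t=13: X=12, d=3 → birth, X_14=13
t=14: X=13, d=4 → birth, X_15=14


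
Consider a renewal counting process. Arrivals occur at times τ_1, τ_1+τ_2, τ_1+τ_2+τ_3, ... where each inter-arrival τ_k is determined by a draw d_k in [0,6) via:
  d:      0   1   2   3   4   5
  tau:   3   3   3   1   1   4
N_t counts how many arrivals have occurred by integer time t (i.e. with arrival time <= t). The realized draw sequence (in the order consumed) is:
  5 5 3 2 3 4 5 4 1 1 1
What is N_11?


draw d_1=5: τ_1=4, arrival time A_1=4
draw d_2=5: τ_2=4, arrival time A_2=8
draw d_3=3: τ_3=1, arrival time A_3=9
draw d_4=2: τ_4=3, arrival time A_4=12
draw d_5=3: τ_5=1, arrival time A_5=13
draw d_6=4: τ_6=1, arrival time A_6=14
draw d_7=5: τ_7=4, arrival time A_7=18
draw d_8=4: τ_8=1, arrival time A_8=19
draw d_9=1: τ_9=3, arrival time A_9=22
draw d_10=1: τ_10=3, arrival time A_10=25
draw d_11=1: τ_11=3, arrival time A_11=28
N_t over t=0..11: 0:0 1:0 2:0 3:0 4:1 5:1 6:1 7:1 8:2 9:3 10:3 11:3

3


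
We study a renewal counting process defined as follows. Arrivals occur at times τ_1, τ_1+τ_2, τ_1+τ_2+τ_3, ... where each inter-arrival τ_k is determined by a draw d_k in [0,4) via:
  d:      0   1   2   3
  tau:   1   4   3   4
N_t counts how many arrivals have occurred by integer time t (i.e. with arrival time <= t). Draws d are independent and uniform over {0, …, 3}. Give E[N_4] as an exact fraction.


309/256

Inter-arrival values over d=0..3: [1, 4, 3, 4]
Each d has probability 1/4, so the pmf of τ is: f(1) = 1/4, f(3) = 1/4, f(4) = 1/2
Renewal equation for m(n) = E[N_n]: condition on τ_1 = k (if k <= n, one arrival plus a fresh copy on the remaining n−k steps): m(n) = F(n) + Σ_{k<=n} f(k)·m(n−k), where F(n) = P(τ <= n) and m(0) = 0
m(1) = F(1) = 1/4
m(2) = F(2) + f(1)·m(1) = 1/4 + 1/4·1/4 = 5/16
m(3) = F(3) + f(1)·m(2) = 1/2 + 1/4·5/16 = 37/64
m(4) = F(4) + f(1)·m(3) + f(3)·m(1) = 1 + 1/4·37/64 + 1/4·1/4 = 309/256
E[N_4] = m(4) = 309/256


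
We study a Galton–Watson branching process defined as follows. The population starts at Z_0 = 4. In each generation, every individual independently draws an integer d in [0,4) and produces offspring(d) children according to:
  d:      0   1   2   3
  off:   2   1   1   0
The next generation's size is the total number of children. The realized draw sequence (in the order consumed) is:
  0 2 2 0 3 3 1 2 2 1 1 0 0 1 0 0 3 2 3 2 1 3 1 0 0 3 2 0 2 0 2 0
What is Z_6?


9

gen 0: Z_0=4, draws=[0, 2, 2, 0], offspring=[2, 1, 1, 2], Z_1=6
gen 1: Z_1=6, draws=[3, 3, 1, 2, 2, 1], offspring=[0, 0, 1, 1, 1, 1], Z_2=4
gen 2: Z_2=4, draws=[1, 0, 0, 1], offspring=[1, 2, 2, 1], Z_3=6
gen 3: Z_3=6, draws=[0, 0, 3, 2, 3, 2], offspring=[2, 2, 0, 1, 0, 1], Z_4=6
gen 4: Z_4=6, draws=[1, 3, 1, 0, 0, 3], offspring=[1, 0, 1, 2, 2, 0], Z_5=6
gen 5: Z_5=6, draws=[2, 0, 2, 0, 2, 0], offspring=[1, 2, 1, 2, 1, 2], Z_6=9
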